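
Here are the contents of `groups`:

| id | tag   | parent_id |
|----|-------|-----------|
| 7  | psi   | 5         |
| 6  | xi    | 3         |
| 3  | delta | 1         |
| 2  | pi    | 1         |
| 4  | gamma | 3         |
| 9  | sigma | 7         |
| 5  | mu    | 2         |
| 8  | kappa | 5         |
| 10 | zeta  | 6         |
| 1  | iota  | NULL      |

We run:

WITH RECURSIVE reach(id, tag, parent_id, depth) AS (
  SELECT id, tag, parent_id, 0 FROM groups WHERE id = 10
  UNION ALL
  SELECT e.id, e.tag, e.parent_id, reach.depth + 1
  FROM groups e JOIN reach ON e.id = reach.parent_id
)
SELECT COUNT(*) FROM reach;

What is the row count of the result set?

Base: id=10 (zeta), parent_id=6, depth 0.
Iteration 1: join on id=6 -> xi (id 6, parent_id=3, depth 1).
Iteration 2: join on id=3 -> delta (id 3, parent_id=1, depth 2).
Iteration 3: join on id=1 -> iota (id 1, parent_id=NULL, depth 3).
Iteration 4: parent_id is NULL; no match; recursion stops.
Total rows emitted: 4.

4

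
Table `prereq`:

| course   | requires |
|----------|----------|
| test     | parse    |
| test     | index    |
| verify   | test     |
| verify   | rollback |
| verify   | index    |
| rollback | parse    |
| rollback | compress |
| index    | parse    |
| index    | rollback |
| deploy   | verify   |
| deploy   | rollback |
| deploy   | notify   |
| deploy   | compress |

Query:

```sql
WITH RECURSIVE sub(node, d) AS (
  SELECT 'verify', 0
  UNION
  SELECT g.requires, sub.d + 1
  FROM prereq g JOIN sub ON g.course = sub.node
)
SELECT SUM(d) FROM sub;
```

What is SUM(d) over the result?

Base: (verify, d=0).
Iteration 1: edges from {verify} -> (index, d=1), (rollback, d=1), (test, d=1).
Iteration 2: edges from {index,rollback,test} -> (compress, d=2), (index, d=2), (parse, d=2), (rollback, d=2). [UNION drops 2 duplicate row(s)]
Iteration 3: edges from {compress,index,parse,rollback} -> (compress, d=3), (parse, d=3), (rollback, d=3). [UNION drops 1 duplicate row(s)]
Iteration 4: edges from {compress,parse,rollback} -> (compress, d=4), (parse, d=4).
Iteration 5: no outgoing edges from {compress,parse}; recursion stops.
SUM(d) = 0 + 1 + 1 + 1 + 2 + 2 + 2 + 2 + 3 + 3 + 3 + 4 + 4 = 28.

28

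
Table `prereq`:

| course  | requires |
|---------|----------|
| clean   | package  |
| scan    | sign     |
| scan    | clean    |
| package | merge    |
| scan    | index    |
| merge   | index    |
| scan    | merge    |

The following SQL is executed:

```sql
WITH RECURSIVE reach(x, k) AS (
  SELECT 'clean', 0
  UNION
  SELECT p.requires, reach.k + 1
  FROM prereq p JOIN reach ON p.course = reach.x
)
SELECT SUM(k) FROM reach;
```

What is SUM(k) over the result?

Base: (clean, k=0).
Iteration 1: edges from {clean} -> (package, k=1).
Iteration 2: edges from {package} -> (merge, k=2).
Iteration 3: edges from {merge} -> (index, k=3).
Iteration 4: no outgoing edges from {index}; recursion stops.
SUM(k) = 0 + 1 + 2 + 3 = 6.

6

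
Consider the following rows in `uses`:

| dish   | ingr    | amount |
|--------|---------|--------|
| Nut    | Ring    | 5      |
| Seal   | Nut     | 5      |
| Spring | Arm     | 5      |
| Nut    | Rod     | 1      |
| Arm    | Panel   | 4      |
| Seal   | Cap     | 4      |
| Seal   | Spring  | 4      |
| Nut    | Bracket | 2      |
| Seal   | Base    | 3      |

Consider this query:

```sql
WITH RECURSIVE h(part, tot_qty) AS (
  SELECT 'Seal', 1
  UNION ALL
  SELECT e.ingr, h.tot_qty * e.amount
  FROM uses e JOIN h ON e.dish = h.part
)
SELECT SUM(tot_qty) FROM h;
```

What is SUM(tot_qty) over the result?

Base: (Seal, tot_qty=1).
Iteration 1: components of {Seal} -> Base = 1*3 = 3, Cap = 1*4 = 4, Nut = 1*5 = 5, Spring = 1*4 = 4.
Iteration 2: components of {Base,Cap,Nut,Spring} -> Arm = 4*5 = 20, Bracket = 5*2 = 10, Ring = 5*5 = 25, Rod = 5*1 = 5.
Iteration 3: components of {Arm,Bracket,Ring,Rod} -> Panel = 20*4 = 80.
Iteration 4: no further components; recursion stops.
SUM(tot_qty) = 1 + 3 + 4 + 5 + 4 + 20 + 25 + 10 + 5 + 80 = 157.

157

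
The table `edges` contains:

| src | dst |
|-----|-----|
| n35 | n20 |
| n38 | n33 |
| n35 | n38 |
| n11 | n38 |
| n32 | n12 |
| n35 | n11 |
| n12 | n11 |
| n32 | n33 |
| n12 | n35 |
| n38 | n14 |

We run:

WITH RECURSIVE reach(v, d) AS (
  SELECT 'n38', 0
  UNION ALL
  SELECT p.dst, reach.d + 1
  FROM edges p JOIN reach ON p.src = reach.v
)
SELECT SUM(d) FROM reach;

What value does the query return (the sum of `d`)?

2

Base: (n38, d=0).
Iteration 1: edges from {n38} -> (n14, d=1), (n33, d=1).
Iteration 2: no outgoing edges from {n14,n33}; recursion stops.
SUM(d) = 0 + 1 + 1 = 2.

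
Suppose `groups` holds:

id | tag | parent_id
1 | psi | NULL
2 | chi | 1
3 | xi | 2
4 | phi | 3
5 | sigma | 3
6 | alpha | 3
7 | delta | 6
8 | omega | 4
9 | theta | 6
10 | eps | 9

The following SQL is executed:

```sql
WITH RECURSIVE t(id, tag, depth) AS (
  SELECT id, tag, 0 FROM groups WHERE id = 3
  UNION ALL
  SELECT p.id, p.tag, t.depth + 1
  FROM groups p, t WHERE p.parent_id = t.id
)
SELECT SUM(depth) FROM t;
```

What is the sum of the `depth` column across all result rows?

Base: id=3 (xi) at depth 0.
Iteration 1: rows with parent_id in {3} -> phi (id 4, depth 1), sigma (id 5, depth 1), alpha (id 6, depth 1).
Iteration 2: rows with parent_id in {4,5,6} -> delta (id 7, depth 2), omega (id 8, depth 2), theta (id 9, depth 2).
Iteration 3: rows with parent_id in {7,8,9} -> eps (id 10, depth 3).
Iteration 4: no rows with parent_id in {10}; recursion stops.
SUM(depth) = 0 + 1 + 1 + 1 + 2 + 2 + 2 + 3 = 12.

12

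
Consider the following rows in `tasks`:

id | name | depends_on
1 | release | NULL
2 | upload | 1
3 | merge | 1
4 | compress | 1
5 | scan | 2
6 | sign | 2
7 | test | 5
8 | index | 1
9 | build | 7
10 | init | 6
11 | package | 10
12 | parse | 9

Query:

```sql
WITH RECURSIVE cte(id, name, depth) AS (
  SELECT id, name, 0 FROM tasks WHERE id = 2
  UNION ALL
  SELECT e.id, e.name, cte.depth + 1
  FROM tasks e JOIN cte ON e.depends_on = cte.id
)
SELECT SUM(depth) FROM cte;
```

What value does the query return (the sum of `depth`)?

Base: id=2 (upload) at depth 0.
Iteration 1: rows with depends_on in {2} -> scan (id 5, depth 1), sign (id 6, depth 1).
Iteration 2: rows with depends_on in {5,6} -> test (id 7, depth 2), init (id 10, depth 2).
Iteration 3: rows with depends_on in {7,10} -> build (id 9, depth 3), package (id 11, depth 3).
Iteration 4: rows with depends_on in {9,11} -> parse (id 12, depth 4).
Iteration 5: no rows with depends_on in {12}; recursion stops.
SUM(depth) = 0 + 1 + 1 + 2 + 2 + 3 + 3 + 4 = 16.

16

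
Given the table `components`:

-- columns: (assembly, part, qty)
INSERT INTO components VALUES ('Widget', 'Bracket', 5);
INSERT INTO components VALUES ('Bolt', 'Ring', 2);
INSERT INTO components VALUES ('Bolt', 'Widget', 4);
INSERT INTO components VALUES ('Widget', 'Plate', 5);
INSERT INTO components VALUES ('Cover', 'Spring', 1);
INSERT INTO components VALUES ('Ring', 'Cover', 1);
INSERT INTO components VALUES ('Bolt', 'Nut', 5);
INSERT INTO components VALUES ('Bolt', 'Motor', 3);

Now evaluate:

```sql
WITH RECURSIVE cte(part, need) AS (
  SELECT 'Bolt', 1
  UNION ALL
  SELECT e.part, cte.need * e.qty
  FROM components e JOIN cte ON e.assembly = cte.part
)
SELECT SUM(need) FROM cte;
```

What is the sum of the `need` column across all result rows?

Base: (Bolt, need=1).
Iteration 1: components of {Bolt} -> Motor = 1*3 = 3, Nut = 1*5 = 5, Ring = 1*2 = 2, Widget = 1*4 = 4.
Iteration 2: components of {Motor,Nut,Ring,Widget} -> Bracket = 4*5 = 20, Cover = 2*1 = 2, Plate = 4*5 = 20.
Iteration 3: components of {Bracket,Cover,Plate} -> Spring = 2*1 = 2.
Iteration 4: no further components; recursion stops.
SUM(need) = 1 + 3 + 2 + 4 + 5 + 2 + 20 + 20 + 2 = 59.

59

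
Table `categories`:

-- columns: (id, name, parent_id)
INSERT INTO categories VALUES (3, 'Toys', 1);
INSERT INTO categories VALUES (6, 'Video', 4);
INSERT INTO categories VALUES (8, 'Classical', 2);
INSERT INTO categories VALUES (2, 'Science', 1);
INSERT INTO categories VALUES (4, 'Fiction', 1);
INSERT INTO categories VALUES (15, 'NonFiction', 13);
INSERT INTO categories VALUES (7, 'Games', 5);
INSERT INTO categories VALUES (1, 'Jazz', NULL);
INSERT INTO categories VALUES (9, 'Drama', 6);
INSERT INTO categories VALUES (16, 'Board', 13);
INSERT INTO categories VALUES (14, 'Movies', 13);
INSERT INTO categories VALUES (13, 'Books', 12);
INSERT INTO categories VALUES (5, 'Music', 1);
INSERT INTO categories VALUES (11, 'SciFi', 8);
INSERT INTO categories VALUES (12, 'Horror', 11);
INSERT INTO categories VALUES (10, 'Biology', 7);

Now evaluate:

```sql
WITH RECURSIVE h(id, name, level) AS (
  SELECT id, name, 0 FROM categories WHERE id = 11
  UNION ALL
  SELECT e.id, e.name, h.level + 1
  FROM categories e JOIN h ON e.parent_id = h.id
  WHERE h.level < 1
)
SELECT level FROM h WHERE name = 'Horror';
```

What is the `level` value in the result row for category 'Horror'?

Base: id=11 (SciFi) at level 0.
Iteration 1: rows with parent_id in {11} -> Horror (id 12, level 1).
Iteration 2: level < 1 fails for all current rows; recursion stops.

1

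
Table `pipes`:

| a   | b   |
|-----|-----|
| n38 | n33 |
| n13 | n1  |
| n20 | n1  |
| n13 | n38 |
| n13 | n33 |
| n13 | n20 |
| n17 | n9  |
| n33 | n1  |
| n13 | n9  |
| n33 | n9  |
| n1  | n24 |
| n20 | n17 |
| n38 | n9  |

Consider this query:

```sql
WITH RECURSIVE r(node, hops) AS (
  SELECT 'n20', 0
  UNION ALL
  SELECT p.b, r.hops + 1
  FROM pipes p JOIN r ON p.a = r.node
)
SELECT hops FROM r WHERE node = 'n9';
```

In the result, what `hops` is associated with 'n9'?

Base: (n20, hops=0).
Iteration 1: edges from {n20} -> (n1, hops=1), (n17, hops=1).
Iteration 2: edges from {n1,n17} -> (n24, hops=2), (n9, hops=2).
Iteration 3: no outgoing edges from {n24,n9}; recursion stops.

2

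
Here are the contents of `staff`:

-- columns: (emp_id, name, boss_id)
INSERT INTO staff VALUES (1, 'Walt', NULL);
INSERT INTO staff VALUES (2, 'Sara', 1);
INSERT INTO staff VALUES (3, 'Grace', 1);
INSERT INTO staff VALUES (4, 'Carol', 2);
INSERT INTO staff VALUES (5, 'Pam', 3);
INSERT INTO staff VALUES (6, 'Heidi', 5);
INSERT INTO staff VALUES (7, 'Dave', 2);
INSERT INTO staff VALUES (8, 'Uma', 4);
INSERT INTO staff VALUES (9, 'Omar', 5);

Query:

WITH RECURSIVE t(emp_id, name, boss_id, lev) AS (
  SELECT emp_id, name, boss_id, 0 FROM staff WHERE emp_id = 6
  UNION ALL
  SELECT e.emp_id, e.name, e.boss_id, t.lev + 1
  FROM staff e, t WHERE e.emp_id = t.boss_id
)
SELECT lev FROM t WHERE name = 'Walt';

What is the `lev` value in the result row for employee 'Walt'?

Base: emp_id=6 (Heidi), boss_id=5, lev 0.
Iteration 1: join on emp_id=5 -> Pam (id 5, boss_id=3, lev 1).
Iteration 2: join on emp_id=3 -> Grace (id 3, boss_id=1, lev 2).
Iteration 3: join on emp_id=1 -> Walt (id 1, boss_id=NULL, lev 3).
Iteration 4: boss_id is NULL; no match; recursion stops.

3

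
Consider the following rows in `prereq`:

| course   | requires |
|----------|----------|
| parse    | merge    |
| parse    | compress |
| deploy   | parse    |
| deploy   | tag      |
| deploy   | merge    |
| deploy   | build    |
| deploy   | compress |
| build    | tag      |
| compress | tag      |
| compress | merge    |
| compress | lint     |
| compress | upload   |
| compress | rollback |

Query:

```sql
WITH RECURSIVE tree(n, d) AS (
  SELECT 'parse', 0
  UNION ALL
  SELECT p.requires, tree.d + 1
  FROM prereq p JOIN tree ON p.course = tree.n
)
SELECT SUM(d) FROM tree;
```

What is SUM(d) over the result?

Base: (parse, d=0).
Iteration 1: edges from {parse} -> (compress, d=1), (merge, d=1).
Iteration 2: edges from {compress,merge} -> (lint, d=2), (merge, d=2), (rollback, d=2), (tag, d=2), (upload, d=2).
Iteration 3: no outgoing edges from {lint,merge,rollback,tag,upload}; recursion stops.
SUM(d) = 0 + 1 + 1 + 2 + 2 + 2 + 2 + 2 = 12.

12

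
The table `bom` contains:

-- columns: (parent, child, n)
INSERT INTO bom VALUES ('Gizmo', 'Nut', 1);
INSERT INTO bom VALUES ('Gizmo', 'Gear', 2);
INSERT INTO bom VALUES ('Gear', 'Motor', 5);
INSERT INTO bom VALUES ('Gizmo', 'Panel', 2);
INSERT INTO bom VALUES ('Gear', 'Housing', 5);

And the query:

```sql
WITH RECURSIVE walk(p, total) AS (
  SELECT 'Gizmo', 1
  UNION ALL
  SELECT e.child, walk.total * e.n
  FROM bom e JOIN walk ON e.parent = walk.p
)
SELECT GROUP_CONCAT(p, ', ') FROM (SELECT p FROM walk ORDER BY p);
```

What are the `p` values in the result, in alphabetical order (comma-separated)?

Base: (Gizmo, total=1).
Iteration 1: components of {Gizmo} -> Gear = 1*2 = 2, Nut = 1*1 = 1, Panel = 1*2 = 2.
Iteration 2: components of {Gear,Nut,Panel} -> Housing = 2*5 = 10, Motor = 2*5 = 10.
Iteration 3: no further components; recursion stops.

Gear, Gizmo, Housing, Motor, Nut, Panel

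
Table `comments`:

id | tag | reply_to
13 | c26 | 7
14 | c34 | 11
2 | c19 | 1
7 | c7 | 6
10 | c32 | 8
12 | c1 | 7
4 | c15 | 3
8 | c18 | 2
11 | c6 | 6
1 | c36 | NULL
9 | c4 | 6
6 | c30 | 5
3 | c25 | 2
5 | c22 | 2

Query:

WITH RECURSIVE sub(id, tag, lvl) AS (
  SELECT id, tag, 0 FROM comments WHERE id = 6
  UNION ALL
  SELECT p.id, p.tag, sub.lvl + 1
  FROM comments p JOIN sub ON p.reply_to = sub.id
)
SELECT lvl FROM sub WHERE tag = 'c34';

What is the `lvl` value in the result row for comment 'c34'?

Base: id=6 (c30) at lvl 0.
Iteration 1: rows with reply_to in {6} -> c7 (id 7, lvl 1), c4 (id 9, lvl 1), c6 (id 11, lvl 1).
Iteration 2: rows with reply_to in {7,9,11} -> c1 (id 12, lvl 2), c26 (id 13, lvl 2), c34 (id 14, lvl 2).
Iteration 3: no rows with reply_to in {12,13,14}; recursion stops.

2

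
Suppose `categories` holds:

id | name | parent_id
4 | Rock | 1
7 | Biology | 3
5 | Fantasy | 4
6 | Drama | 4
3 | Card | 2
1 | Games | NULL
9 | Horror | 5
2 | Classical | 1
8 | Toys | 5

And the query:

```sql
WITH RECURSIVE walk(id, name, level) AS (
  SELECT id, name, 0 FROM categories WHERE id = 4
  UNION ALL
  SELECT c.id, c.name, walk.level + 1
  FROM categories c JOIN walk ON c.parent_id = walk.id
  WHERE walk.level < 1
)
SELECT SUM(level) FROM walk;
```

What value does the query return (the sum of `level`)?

2

Base: id=4 (Rock) at level 0.
Iteration 1: rows with parent_id in {4} -> Fantasy (id 5, level 1), Drama (id 6, level 1).
Iteration 2: level < 1 fails for all current rows; recursion stops.
SUM(level) = 0 + 1 + 1 = 2.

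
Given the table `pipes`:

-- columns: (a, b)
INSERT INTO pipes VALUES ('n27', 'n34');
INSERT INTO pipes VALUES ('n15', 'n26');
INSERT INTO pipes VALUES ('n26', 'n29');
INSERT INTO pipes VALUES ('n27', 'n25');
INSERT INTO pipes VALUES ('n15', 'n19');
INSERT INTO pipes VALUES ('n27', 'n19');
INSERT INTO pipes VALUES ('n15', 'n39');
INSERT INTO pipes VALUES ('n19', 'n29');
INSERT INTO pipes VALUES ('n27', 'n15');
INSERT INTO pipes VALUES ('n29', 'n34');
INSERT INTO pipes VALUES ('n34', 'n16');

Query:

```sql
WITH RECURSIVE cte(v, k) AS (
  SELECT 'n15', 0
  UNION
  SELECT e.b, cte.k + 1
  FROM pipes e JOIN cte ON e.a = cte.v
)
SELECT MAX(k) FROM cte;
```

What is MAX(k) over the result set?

4

Base: (n15, k=0).
Iteration 1: edges from {n15} -> (n19, k=1), (n26, k=1), (n39, k=1).
Iteration 2: edges from {n19,n26,n39} -> (n29, k=2). [UNION drops 1 duplicate row(s)]
Iteration 3: edges from {n29} -> (n34, k=3).
Iteration 4: edges from {n34} -> (n16, k=4).
Iteration 5: no outgoing edges from {n16}; recursion stops.
k values: 0, 1, 1, 1, 2, 3, 4; the maximum is 4.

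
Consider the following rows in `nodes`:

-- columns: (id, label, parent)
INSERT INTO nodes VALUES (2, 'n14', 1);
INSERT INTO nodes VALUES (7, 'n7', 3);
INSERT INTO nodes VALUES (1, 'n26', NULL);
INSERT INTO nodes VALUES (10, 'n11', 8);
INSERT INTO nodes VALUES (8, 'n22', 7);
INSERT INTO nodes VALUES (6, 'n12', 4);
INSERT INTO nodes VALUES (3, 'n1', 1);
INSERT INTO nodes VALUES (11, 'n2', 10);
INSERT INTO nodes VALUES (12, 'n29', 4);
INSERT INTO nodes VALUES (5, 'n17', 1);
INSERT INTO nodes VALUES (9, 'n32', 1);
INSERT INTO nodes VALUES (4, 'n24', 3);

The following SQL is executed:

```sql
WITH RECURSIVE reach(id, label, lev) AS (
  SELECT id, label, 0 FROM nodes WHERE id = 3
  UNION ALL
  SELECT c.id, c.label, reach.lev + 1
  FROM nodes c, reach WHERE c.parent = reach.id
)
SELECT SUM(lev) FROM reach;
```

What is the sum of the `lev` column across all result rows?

Base: id=3 (n1) at lev 0.
Iteration 1: rows with parent in {3} -> n24 (id 4, lev 1), n7 (id 7, lev 1).
Iteration 2: rows with parent in {4,7} -> n12 (id 6, lev 2), n22 (id 8, lev 2), n29 (id 12, lev 2).
Iteration 3: rows with parent in {6,8,12} -> n11 (id 10, lev 3).
Iteration 4: rows with parent in {10} -> n2 (id 11, lev 4).
Iteration 5: no rows with parent in {11}; recursion stops.
SUM(lev) = 0 + 1 + 1 + 2 + 2 + 2 + 3 + 4 = 15.

15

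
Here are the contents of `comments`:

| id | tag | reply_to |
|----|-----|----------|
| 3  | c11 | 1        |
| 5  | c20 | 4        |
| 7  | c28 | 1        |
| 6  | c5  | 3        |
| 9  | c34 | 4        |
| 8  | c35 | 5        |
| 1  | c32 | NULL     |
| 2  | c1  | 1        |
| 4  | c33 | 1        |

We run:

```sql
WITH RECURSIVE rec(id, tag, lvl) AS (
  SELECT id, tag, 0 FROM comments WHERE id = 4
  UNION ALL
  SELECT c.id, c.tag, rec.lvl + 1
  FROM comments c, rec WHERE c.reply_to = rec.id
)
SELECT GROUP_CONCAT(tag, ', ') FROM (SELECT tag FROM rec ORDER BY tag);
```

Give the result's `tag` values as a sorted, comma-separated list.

Base: id=4 (c33) at lvl 0.
Iteration 1: rows with reply_to in {4} -> c20 (id 5, lvl 1), c34 (id 9, lvl 1).
Iteration 2: rows with reply_to in {5,9} -> c35 (id 8, lvl 2).
Iteration 3: no rows with reply_to in {8}; recursion stops.

c20, c33, c34, c35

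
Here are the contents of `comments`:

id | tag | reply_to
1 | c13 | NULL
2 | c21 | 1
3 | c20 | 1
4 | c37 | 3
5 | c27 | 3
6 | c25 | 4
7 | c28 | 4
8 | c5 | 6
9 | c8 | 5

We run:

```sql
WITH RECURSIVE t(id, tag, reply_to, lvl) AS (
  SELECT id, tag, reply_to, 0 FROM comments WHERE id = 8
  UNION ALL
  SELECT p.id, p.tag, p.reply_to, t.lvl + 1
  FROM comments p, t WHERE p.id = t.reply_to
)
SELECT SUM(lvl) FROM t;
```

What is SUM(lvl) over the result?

10

Base: id=8 (c5), reply_to=6, lvl 0.
Iteration 1: join on id=6 -> c25 (id 6, reply_to=4, lvl 1).
Iteration 2: join on id=4 -> c37 (id 4, reply_to=3, lvl 2).
Iteration 3: join on id=3 -> c20 (id 3, reply_to=1, lvl 3).
Iteration 4: join on id=1 -> c13 (id 1, reply_to=NULL, lvl 4).
Iteration 5: reply_to is NULL; no match; recursion stops.
SUM(lvl) = 0 + 1 + 2 + 3 + 4 = 10.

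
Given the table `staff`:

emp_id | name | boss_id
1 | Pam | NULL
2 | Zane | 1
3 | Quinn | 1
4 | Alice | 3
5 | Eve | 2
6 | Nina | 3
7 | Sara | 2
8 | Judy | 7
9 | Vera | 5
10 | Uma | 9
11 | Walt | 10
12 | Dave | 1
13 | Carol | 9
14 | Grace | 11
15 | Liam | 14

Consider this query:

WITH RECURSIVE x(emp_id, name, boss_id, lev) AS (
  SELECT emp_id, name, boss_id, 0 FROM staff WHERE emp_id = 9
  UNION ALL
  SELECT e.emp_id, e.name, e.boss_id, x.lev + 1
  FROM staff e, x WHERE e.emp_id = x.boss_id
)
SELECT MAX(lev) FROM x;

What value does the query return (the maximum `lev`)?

Base: emp_id=9 (Vera), boss_id=5, lev 0.
Iteration 1: join on emp_id=5 -> Eve (id 5, boss_id=2, lev 1).
Iteration 2: join on emp_id=2 -> Zane (id 2, boss_id=1, lev 2).
Iteration 3: join on emp_id=1 -> Pam (id 1, boss_id=NULL, lev 3).
Iteration 4: boss_id is NULL; no match; recursion stops.
lev values: 0, 1, 2, 3; the maximum is 3.

3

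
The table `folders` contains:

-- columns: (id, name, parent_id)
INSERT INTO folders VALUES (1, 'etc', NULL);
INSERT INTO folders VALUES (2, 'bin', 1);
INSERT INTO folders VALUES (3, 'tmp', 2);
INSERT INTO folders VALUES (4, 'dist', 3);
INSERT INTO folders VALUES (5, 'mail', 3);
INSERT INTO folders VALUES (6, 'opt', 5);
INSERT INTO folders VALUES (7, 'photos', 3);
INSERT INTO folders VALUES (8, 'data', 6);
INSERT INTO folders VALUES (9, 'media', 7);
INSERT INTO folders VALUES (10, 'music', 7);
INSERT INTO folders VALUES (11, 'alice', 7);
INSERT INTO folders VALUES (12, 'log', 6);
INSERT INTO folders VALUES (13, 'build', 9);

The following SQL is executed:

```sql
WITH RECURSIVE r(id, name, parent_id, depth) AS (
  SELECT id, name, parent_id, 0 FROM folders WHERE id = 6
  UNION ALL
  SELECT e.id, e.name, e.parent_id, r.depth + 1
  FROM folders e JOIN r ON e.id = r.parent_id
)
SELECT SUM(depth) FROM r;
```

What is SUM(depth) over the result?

Base: id=6 (opt), parent_id=5, depth 0.
Iteration 1: join on id=5 -> mail (id 5, parent_id=3, depth 1).
Iteration 2: join on id=3 -> tmp (id 3, parent_id=2, depth 2).
Iteration 3: join on id=2 -> bin (id 2, parent_id=1, depth 3).
Iteration 4: join on id=1 -> etc (id 1, parent_id=NULL, depth 4).
Iteration 5: parent_id is NULL; no match; recursion stops.
SUM(depth) = 0 + 1 + 2 + 3 + 4 = 10.

10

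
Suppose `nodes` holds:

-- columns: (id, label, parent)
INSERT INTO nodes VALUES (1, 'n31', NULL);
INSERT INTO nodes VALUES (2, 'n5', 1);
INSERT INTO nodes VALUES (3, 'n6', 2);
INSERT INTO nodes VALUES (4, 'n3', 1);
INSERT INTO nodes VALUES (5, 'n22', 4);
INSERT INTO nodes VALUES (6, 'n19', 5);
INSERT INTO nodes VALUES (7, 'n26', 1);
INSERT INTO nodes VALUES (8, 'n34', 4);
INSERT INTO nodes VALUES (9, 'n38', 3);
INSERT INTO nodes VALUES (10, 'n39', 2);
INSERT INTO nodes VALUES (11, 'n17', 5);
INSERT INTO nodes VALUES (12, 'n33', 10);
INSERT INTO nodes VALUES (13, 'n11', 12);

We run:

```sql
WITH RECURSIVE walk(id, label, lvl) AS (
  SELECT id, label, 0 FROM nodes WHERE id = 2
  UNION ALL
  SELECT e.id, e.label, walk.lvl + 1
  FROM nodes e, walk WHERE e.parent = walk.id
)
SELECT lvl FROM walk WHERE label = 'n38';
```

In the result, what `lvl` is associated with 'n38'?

Base: id=2 (n5) at lvl 0.
Iteration 1: rows with parent in {2} -> n6 (id 3, lvl 1), n39 (id 10, lvl 1).
Iteration 2: rows with parent in {3,10} -> n38 (id 9, lvl 2), n33 (id 12, lvl 2).
Iteration 3: rows with parent in {9,12} -> n11 (id 13, lvl 3).
Iteration 4: no rows with parent in {13}; recursion stops.

2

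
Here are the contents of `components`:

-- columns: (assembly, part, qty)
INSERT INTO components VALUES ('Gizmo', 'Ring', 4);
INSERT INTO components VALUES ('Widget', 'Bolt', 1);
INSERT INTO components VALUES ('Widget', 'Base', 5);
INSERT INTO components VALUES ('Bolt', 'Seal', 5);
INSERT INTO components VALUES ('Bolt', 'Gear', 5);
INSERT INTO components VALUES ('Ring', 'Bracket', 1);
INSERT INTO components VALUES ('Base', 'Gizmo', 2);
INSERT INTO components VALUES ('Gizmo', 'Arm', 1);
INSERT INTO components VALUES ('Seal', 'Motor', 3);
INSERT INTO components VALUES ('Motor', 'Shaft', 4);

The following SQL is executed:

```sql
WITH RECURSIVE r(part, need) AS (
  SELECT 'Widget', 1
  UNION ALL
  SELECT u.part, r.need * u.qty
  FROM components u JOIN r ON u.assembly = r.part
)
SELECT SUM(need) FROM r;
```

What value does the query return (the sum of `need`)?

Base: (Widget, need=1).
Iteration 1: components of {Widget} -> Base = 1*5 = 5, Bolt = 1*1 = 1.
Iteration 2: components of {Base,Bolt} -> Gear = 1*5 = 5, Gizmo = 5*2 = 10, Seal = 1*5 = 5.
Iteration 3: components of {Gear,Gizmo,Seal} -> Arm = 10*1 = 10, Motor = 5*3 = 15, Ring = 10*4 = 40.
Iteration 4: components of {Arm,Motor,Ring} -> Bracket = 40*1 = 40, Shaft = 15*4 = 60.
Iteration 5: no further components; recursion stops.
SUM(need) = 1 + 5 + 1 + 10 + 5 + 5 + 40 + 10 + 15 + 40 + 60 = 192.

192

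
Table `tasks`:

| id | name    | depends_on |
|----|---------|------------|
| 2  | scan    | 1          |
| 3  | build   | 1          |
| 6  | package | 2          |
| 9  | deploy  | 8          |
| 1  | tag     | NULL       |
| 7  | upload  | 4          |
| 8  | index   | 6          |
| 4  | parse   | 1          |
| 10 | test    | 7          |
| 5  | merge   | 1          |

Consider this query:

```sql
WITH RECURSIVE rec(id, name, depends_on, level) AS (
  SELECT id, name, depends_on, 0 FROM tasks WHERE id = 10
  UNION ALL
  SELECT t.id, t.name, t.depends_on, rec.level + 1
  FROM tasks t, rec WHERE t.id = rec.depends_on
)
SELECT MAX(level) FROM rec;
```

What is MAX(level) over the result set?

Base: id=10 (test), depends_on=7, level 0.
Iteration 1: join on id=7 -> upload (id 7, depends_on=4, level 1).
Iteration 2: join on id=4 -> parse (id 4, depends_on=1, level 2).
Iteration 3: join on id=1 -> tag (id 1, depends_on=NULL, level 3).
Iteration 4: depends_on is NULL; no match; recursion stops.
level values: 0, 1, 2, 3; the maximum is 3.

3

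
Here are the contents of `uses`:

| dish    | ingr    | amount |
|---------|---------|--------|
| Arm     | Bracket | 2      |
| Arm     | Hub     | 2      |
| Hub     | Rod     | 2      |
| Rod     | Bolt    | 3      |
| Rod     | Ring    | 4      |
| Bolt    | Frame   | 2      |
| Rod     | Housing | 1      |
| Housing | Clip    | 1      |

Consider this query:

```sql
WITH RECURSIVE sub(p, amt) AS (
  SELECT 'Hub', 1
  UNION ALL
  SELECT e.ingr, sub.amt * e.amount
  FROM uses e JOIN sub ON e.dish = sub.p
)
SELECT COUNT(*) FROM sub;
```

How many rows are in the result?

7

Base: (Hub, amt=1).
Iteration 1: components of {Hub} -> Rod = 1*2 = 2.
Iteration 2: components of {Rod} -> Bolt = 2*3 = 6, Housing = 2*1 = 2, Ring = 2*4 = 8.
Iteration 3: components of {Bolt,Housing,Ring} -> Clip = 2*1 = 2, Frame = 6*2 = 12.
Iteration 4: no further components; recursion stops.
Total rows emitted: 7.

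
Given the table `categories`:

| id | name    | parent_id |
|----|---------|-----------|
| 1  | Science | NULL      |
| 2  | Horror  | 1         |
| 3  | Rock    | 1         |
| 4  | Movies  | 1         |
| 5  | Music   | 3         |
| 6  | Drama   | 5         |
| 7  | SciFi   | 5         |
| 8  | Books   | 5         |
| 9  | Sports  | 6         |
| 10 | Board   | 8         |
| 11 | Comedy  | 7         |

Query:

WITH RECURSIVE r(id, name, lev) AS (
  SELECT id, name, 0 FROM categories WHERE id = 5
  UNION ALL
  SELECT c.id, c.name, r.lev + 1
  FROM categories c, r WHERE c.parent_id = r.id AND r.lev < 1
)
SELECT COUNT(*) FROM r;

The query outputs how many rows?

4

Base: id=5 (Music) at lev 0.
Iteration 1: rows with parent_id in {5} -> Drama (id 6, lev 1), SciFi (id 7, lev 1), Books (id 8, lev 1).
Iteration 2: lev < 1 fails for all current rows; recursion stops.
Total rows emitted: 4.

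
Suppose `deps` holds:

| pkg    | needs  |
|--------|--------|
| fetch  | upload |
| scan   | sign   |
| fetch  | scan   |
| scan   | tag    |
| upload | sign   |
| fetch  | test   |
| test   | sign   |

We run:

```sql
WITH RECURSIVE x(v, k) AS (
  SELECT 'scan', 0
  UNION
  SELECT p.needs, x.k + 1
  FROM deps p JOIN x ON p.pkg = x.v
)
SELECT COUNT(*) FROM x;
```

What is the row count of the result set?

Base: (scan, k=0).
Iteration 1: edges from {scan} -> (sign, k=1), (tag, k=1).
Iteration 2: no outgoing edges from {sign,tag}; recursion stops.
Total rows emitted: 3.

3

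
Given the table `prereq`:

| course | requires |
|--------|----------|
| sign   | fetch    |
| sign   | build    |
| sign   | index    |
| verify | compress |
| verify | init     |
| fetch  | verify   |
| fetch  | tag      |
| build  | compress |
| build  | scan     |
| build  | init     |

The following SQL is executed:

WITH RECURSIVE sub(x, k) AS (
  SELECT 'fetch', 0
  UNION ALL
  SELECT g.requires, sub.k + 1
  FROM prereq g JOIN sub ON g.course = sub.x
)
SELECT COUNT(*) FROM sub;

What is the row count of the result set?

Base: (fetch, k=0).
Iteration 1: edges from {fetch} -> (tag, k=1), (verify, k=1).
Iteration 2: edges from {tag,verify} -> (compress, k=2), (init, k=2).
Iteration 3: no outgoing edges from {compress,init}; recursion stops.
Total rows emitted: 5.

5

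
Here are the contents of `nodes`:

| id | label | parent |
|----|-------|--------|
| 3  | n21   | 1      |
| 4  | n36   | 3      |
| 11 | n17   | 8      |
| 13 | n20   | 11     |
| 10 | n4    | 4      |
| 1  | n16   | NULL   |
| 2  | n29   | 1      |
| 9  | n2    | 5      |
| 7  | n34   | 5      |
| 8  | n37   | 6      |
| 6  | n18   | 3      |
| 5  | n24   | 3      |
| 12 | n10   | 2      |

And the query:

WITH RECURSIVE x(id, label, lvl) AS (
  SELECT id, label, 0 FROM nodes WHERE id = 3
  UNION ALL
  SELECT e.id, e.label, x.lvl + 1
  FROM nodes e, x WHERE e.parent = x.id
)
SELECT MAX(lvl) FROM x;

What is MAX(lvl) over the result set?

Base: id=3 (n21) at lvl 0.
Iteration 1: rows with parent in {3} -> n36 (id 4, lvl 1), n24 (id 5, lvl 1), n18 (id 6, lvl 1).
Iteration 2: rows with parent in {4,5,6} -> n34 (id 7, lvl 2), n37 (id 8, lvl 2), n2 (id 9, lvl 2), n4 (id 10, lvl 2).
Iteration 3: rows with parent in {7,8,9,10} -> n17 (id 11, lvl 3).
Iteration 4: rows with parent in {11} -> n20 (id 13, lvl 4).
Iteration 5: no rows with parent in {13}; recursion stops.
lvl values: 0, 1, 1, 1, 2, 2, 2, 2, 3, 4; the maximum is 4.

4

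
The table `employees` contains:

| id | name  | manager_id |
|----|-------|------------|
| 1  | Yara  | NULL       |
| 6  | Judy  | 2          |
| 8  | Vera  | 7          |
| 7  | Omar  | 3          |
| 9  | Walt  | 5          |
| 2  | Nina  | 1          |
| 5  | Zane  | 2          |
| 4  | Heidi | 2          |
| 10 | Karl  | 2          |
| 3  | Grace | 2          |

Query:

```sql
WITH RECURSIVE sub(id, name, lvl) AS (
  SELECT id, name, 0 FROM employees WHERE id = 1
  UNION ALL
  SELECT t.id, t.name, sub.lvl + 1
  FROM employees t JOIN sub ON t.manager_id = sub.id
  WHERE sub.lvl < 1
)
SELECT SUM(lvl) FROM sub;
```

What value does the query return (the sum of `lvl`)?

1

Base: id=1 (Yara) at lvl 0.
Iteration 1: rows with manager_id in {1} -> Nina (id 2, lvl 1).
Iteration 2: lvl < 1 fails for all current rows; recursion stops.
SUM(lvl) = 0 + 1 = 1.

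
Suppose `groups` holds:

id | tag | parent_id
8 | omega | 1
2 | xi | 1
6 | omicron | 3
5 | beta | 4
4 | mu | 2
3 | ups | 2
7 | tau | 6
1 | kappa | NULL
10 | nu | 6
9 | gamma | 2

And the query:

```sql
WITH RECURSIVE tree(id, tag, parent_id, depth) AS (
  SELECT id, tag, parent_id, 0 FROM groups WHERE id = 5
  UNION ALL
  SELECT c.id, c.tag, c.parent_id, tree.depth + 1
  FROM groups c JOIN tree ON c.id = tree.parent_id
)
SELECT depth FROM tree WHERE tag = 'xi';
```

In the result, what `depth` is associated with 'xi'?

Base: id=5 (beta), parent_id=4, depth 0.
Iteration 1: join on id=4 -> mu (id 4, parent_id=2, depth 1).
Iteration 2: join on id=2 -> xi (id 2, parent_id=1, depth 2).
Iteration 3: join on id=1 -> kappa (id 1, parent_id=NULL, depth 3).
Iteration 4: parent_id is NULL; no match; recursion stops.

2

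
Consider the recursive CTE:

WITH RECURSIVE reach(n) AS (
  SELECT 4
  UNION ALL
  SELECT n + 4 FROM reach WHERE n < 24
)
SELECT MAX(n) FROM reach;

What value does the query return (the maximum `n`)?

Base: n=4.
Iteration 1: 4 < 24 holds -> n = 4 + 4 = 8.
Iteration 2: 8 < 24 holds -> n = 8 + 4 = 12.
Iteration 3: 12 < 24 holds -> n = 12 + 4 = 16.
Iteration 4: 16 < 24 holds -> n = 16 + 4 = 20.
Iteration 5: 20 < 24 holds -> n = 20 + 4 = 24.
Iteration 6: 24 < 24 fails; recursion stops.
n values: 4, 8, 12, 16, 20, 24; the maximum is 24.

24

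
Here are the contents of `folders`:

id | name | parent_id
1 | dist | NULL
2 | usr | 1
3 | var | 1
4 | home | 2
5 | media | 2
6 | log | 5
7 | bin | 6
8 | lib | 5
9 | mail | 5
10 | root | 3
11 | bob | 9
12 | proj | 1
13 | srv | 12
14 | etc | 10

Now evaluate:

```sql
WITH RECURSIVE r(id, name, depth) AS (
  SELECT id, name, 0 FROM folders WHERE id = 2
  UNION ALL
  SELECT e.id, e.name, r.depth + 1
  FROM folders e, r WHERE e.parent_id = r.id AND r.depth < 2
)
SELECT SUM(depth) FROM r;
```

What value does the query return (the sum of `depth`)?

Base: id=2 (usr) at depth 0.
Iteration 1: rows with parent_id in {2} -> home (id 4, depth 1), media (id 5, depth 1).
Iteration 2: rows with parent_id in {4,5} -> log (id 6, depth 2), lib (id 8, depth 2), mail (id 9, depth 2).
Iteration 3: depth < 2 fails for all current rows; recursion stops.
SUM(depth) = 0 + 1 + 1 + 2 + 2 + 2 = 8.

8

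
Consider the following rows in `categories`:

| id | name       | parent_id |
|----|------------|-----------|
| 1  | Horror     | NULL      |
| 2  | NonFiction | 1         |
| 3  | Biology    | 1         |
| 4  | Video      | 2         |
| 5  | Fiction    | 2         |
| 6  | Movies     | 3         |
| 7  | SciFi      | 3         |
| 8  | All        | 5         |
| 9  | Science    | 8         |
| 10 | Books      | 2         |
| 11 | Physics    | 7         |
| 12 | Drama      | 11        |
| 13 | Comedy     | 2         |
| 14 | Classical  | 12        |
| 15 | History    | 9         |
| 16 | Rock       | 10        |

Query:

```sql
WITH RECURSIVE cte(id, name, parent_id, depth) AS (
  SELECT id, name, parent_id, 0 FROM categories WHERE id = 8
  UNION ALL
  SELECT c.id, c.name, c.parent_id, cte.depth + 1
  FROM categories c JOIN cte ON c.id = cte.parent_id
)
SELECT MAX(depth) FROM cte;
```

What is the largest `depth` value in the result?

3

Base: id=8 (All), parent_id=5, depth 0.
Iteration 1: join on id=5 -> Fiction (id 5, parent_id=2, depth 1).
Iteration 2: join on id=2 -> NonFiction (id 2, parent_id=1, depth 2).
Iteration 3: join on id=1 -> Horror (id 1, parent_id=NULL, depth 3).
Iteration 4: parent_id is NULL; no match; recursion stops.
depth values: 0, 1, 2, 3; the maximum is 3.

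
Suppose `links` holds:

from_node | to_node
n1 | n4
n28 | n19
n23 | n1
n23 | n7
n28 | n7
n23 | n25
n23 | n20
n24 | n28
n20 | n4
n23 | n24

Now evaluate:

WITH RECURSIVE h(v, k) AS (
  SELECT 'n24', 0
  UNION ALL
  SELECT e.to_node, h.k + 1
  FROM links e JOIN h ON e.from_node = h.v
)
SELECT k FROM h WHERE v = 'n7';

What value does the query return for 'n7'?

Base: (n24, k=0).
Iteration 1: edges from {n24} -> (n28, k=1).
Iteration 2: edges from {n28} -> (n19, k=2), (n7, k=2).
Iteration 3: no outgoing edges from {n19,n7}; recursion stops.

2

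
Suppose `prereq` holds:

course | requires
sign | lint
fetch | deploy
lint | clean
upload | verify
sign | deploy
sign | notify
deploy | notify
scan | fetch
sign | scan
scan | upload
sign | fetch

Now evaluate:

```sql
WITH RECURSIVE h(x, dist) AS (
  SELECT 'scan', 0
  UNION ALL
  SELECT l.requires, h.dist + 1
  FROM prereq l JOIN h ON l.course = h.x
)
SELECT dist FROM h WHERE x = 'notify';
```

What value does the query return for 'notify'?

3

Base: (scan, dist=0).
Iteration 1: edges from {scan} -> (fetch, dist=1), (upload, dist=1).
Iteration 2: edges from {fetch,upload} -> (deploy, dist=2), (verify, dist=2).
Iteration 3: edges from {deploy,verify} -> (notify, dist=3).
Iteration 4: no outgoing edges from {notify}; recursion stops.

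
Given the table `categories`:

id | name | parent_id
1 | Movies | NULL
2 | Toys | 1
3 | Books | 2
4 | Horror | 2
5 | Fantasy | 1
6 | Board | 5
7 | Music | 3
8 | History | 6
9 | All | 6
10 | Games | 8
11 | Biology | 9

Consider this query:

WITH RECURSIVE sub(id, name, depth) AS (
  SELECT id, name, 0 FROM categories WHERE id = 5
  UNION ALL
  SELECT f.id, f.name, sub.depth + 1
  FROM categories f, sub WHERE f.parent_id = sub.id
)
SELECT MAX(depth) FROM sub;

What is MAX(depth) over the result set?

3

Base: id=5 (Fantasy) at depth 0.
Iteration 1: rows with parent_id in {5} -> Board (id 6, depth 1).
Iteration 2: rows with parent_id in {6} -> History (id 8, depth 2), All (id 9, depth 2).
Iteration 3: rows with parent_id in {8,9} -> Games (id 10, depth 3), Biology (id 11, depth 3).
Iteration 4: no rows with parent_id in {10,11}; recursion stops.
depth values: 0, 1, 2, 2, 3, 3; the maximum is 3.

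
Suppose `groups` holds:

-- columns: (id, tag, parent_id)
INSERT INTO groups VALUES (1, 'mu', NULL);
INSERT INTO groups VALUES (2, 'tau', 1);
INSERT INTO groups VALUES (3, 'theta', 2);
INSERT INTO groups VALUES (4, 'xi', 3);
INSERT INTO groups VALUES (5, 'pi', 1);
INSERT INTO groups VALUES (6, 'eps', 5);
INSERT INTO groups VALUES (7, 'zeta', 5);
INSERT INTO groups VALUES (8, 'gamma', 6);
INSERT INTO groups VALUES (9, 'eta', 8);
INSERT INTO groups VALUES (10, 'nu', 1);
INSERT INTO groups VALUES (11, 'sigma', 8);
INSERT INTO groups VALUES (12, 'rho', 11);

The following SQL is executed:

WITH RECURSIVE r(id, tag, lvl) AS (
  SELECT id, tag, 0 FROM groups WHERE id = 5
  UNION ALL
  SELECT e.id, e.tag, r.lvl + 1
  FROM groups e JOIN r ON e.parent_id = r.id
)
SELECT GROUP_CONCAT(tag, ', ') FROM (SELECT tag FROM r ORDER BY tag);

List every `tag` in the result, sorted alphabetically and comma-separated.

Base: id=5 (pi) at lvl 0.
Iteration 1: rows with parent_id in {5} -> eps (id 6, lvl 1), zeta (id 7, lvl 1).
Iteration 2: rows with parent_id in {6,7} -> gamma (id 8, lvl 2).
Iteration 3: rows with parent_id in {8} -> eta (id 9, lvl 3), sigma (id 11, lvl 3).
Iteration 4: rows with parent_id in {9,11} -> rho (id 12, lvl 4).
Iteration 5: no rows with parent_id in {12}; recursion stops.

eps, eta, gamma, pi, rho, sigma, zeta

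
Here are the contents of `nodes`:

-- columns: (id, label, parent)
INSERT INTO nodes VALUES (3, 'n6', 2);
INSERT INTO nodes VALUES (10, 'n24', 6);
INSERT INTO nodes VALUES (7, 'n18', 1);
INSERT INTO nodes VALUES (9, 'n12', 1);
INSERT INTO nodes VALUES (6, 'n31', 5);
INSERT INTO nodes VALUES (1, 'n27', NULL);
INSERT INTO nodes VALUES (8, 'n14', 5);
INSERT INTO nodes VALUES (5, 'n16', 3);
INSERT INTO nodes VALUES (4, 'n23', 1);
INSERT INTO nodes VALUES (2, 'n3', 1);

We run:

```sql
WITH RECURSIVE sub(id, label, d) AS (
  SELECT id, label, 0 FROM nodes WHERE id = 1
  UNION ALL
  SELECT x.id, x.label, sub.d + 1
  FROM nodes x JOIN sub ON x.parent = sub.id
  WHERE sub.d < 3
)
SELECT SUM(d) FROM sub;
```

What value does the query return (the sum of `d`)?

9

Base: id=1 (n27) at d 0.
Iteration 1: rows with parent in {1} -> n3 (id 2, d 1), n23 (id 4, d 1), n18 (id 7, d 1), n12 (id 9, d 1).
Iteration 2: rows with parent in {2,4,7,9} -> n6 (id 3, d 2).
Iteration 3: rows with parent in {3} -> n16 (id 5, d 3).
Iteration 4: d < 3 fails for all current rows; recursion stops.
SUM(d) = 0 + 1 + 1 + 1 + 1 + 2 + 3 = 9.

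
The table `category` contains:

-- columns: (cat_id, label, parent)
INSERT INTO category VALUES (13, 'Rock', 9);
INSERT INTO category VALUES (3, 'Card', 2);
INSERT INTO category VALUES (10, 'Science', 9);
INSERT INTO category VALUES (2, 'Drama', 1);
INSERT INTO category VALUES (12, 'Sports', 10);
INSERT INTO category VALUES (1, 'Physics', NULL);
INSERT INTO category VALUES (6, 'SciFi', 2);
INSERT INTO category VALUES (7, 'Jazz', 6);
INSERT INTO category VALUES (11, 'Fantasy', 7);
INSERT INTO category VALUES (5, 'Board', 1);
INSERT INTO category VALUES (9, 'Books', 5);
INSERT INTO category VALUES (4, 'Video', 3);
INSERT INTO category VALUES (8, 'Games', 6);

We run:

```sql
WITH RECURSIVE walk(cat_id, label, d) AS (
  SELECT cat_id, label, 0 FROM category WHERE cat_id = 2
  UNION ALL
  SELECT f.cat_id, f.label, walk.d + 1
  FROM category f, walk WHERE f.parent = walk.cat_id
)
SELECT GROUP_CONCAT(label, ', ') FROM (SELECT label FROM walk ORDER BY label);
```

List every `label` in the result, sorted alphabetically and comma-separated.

Card, Drama, Fantasy, Games, Jazz, SciFi, Video

Base: cat_id=2 (Drama) at d 0.
Iteration 1: rows with parent in {2} -> Card (id 3, d 1), SciFi (id 6, d 1).
Iteration 2: rows with parent in {3,6} -> Video (id 4, d 2), Jazz (id 7, d 2), Games (id 8, d 2).
Iteration 3: rows with parent in {4,7,8} -> Fantasy (id 11, d 3).
Iteration 4: no rows with parent in {11}; recursion stops.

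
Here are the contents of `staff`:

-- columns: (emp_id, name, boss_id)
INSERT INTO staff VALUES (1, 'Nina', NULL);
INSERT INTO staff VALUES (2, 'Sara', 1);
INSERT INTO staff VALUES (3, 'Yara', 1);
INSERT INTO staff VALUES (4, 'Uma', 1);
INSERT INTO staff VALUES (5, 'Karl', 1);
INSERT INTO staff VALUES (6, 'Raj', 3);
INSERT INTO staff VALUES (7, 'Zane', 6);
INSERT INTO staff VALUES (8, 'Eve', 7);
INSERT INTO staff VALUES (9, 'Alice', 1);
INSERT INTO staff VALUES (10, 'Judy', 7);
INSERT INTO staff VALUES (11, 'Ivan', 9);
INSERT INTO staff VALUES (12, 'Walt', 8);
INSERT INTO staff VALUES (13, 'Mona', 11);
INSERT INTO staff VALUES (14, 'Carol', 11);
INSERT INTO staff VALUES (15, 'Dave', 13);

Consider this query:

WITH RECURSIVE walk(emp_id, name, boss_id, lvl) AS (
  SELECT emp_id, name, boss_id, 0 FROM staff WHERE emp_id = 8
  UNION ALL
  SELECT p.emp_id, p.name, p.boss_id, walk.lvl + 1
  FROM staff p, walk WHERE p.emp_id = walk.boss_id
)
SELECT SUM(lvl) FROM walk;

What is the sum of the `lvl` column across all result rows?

Base: emp_id=8 (Eve), boss_id=7, lvl 0.
Iteration 1: join on emp_id=7 -> Zane (id 7, boss_id=6, lvl 1).
Iteration 2: join on emp_id=6 -> Raj (id 6, boss_id=3, lvl 2).
Iteration 3: join on emp_id=3 -> Yara (id 3, boss_id=1, lvl 3).
Iteration 4: join on emp_id=1 -> Nina (id 1, boss_id=NULL, lvl 4).
Iteration 5: boss_id is NULL; no match; recursion stops.
SUM(lvl) = 0 + 1 + 2 + 3 + 4 = 10.

10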